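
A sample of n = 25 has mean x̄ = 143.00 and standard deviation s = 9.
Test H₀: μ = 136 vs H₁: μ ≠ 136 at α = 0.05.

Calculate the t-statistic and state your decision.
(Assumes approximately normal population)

Answer: t = 3.8889, reject H₀

Derivation:
df = n - 1 = 24
SE = s/√n = 9/√25 = 1.8000
t = (x̄ - μ₀)/SE = (143.00 - 136)/1.8000 = 3.8889
Critical value: t_{0.025,24} = ±2.064
p-value ≈ 0.0007
Decision: reject H₀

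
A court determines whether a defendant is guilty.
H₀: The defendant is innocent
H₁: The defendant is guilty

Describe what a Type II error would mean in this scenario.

Answer: Acquitting a guilty person

Derivation:
A Type I error (probability α) occurs when we reject a true H₀.
A Type II error (probability β) occurs when we fail to reject a false H₀.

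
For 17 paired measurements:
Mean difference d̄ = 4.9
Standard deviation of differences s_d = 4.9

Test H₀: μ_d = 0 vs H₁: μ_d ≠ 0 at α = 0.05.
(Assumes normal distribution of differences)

Answer: t = 4.1232, reject H₀

Derivation:
df = n - 1 = 16
SE = s_d/√n = 4.9/√17 = 1.1884
t = d̄/SE = 4.9/1.1884 = 4.1232
Critical value: t_{0.025,16} = ±2.120
p-value ≈ 0.0008
Decision: reject H₀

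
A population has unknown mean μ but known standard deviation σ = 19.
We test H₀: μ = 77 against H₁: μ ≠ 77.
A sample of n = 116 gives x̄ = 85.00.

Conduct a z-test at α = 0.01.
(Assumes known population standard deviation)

Standard error: SE = σ/√n = 19/√116 = 1.7641
z-statistic: z = (x̄ - μ₀)/SE = (85.00 - 77)/1.7641 = 4.5349
Critical value: ±2.576
p-value < 0.0001
Decision: reject H₀

Answer: z = 4.5349, reject H₀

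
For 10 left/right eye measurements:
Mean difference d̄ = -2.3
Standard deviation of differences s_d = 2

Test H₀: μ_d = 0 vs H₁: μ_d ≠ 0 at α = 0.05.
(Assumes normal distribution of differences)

Answer: t = -3.6364, reject H₀

Derivation:
df = n - 1 = 9
SE = s_d/√n = 2/√10 = 0.6325
t = d̄/SE = -2.3/0.6325 = -3.6364
Critical value: t_{0.025,9} = ±2.262
p-value ≈ 0.0054
Decision: reject H₀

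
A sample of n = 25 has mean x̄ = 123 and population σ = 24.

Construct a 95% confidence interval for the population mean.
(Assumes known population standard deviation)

Confidence level: 95%, α = 0.05
z_0.025 = 1.960
SE = σ/√n = 24/√25 = 4.8000
Margin of error = 1.960 × 4.8000 = 9.4080
CI: x̄ ± margin = 123 ± 9.4080
CI: (113.5920, 132.4080)

Answer: (113.5920, 132.4080)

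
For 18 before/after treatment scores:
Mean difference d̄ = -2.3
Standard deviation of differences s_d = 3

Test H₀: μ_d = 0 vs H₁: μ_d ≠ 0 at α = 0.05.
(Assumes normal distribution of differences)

df = n - 1 = 17
SE = s_d/√n = 3/√18 = 0.7071
t = d̄/SE = -2.3/0.7071 = -3.2527
Critical value: t_{0.025,17} = ±2.110
p-value ≈ 0.0047
Decision: reject H₀

Answer: t = -3.2527, reject H₀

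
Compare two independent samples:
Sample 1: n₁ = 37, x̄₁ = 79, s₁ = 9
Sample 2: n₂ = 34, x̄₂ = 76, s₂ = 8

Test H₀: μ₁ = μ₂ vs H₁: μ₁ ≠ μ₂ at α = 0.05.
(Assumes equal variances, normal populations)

Answer: t = 1.4793, fail to reject H₀

Derivation:
Pooled variance: s²_p = [36×9² + 33×8²]/(69) = 72.8696
s_p = 8.5364
SE = s_p×√(1/n₁ + 1/n₂) = 8.5364×√(1/37 + 1/34) = 2.0280
t = (x̄₁ - x̄₂)/SE = (79 - 76)/2.0280 = 1.4793
df = 69, t-critical = ±1.995
Decision: fail to reject H₀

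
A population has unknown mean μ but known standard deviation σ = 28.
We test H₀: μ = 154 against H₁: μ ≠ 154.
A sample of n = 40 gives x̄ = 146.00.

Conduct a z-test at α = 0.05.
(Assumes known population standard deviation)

Answer: z = -1.8070, fail to reject H₀

Derivation:
Standard error: SE = σ/√n = 28/√40 = 4.4272
z-statistic: z = (x̄ - μ₀)/SE = (146.00 - 154)/4.4272 = -1.8070
Critical value: ±1.960
p-value = 0.0708
Decision: fail to reject H₀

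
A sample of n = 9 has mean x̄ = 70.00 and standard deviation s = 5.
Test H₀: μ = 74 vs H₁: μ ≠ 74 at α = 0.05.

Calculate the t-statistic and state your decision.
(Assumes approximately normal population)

Answer: t = -2.4000, reject H₀

Derivation:
df = n - 1 = 8
SE = s/√n = 5/√9 = 1.6667
t = (x̄ - μ₀)/SE = (70.00 - 74)/1.6667 = -2.4000
Critical value: t_{0.025,8} = ±2.306
p-value ≈ 0.0432
Decision: reject H₀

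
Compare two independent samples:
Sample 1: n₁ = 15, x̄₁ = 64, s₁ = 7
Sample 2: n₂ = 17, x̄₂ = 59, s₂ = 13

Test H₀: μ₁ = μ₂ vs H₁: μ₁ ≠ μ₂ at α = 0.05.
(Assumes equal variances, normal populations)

Pooled variance: s²_p = [14×7² + 16×13²]/(30) = 113.0000
s_p = 10.6301
SE = s_p×√(1/n₁ + 1/n₂) = 10.6301×√(1/15 + 1/17) = 3.7657
t = (x̄₁ - x̄₂)/SE = (64 - 59)/3.7657 = 1.3278
df = 30, t-critical = ±2.042
Decision: fail to reject H₀

Answer: t = 1.3278, fail to reject H₀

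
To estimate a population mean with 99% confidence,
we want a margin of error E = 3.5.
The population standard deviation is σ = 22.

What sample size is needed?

z_0.005 = 2.576
n = (z×σ/E)² = (2.576×22/3.5)²
n = 262.1809
Round up: n = 263

Answer: n = 263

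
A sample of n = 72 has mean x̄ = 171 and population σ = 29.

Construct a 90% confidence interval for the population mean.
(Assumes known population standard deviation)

Answer: (165.3779, 176.6221)

Derivation:
Confidence level: 90%, α = 0.1
z_0.05 = 1.645
SE = σ/√n = 29/√72 = 3.4177
Margin of error = 1.645 × 3.4177 = 5.6221
CI: x̄ ± margin = 171 ± 5.6221
CI: (165.3779, 176.6221)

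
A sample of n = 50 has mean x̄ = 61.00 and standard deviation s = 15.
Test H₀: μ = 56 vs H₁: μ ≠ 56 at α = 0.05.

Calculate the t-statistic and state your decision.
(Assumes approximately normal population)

df = n - 1 = 49
SE = s/√n = 15/√50 = 2.1213
t = (x̄ - μ₀)/SE = (61.00 - 56)/2.1213 = 2.3570
Critical value: t_{0.025,49} = ±2.010
p-value ≈ 0.0225
Decision: reject H₀

Answer: t = 2.3570, reject H₀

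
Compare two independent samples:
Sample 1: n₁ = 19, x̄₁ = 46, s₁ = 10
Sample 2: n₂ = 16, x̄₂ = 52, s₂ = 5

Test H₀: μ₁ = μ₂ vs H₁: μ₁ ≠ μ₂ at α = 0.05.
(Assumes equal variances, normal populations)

Pooled variance: s²_p = [18×10² + 15×5²]/(33) = 65.9091
s_p = 8.1184
SE = s_p×√(1/n₁ + 1/n₂) = 8.1184×√(1/19 + 1/16) = 2.7547
t = (x̄₁ - x̄₂)/SE = (46 - 52)/2.7547 = -2.1781
df = 33, t-critical = ±2.035
Decision: reject H₀

Answer: t = -2.1781, reject H₀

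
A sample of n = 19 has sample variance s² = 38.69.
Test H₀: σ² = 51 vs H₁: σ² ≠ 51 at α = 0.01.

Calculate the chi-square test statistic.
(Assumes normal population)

Answer: χ² = 13.6553, fail to reject H₀

Derivation:
df = n - 1 = 18
χ² = (n-1)s²/σ₀² = 18×38.69/51 = 13.6553
Critical values: χ²_{0.995,18} = 6.265, χ²_{0.005,18} = 37.156
Rejection region: χ² < 6.265 or χ² > 37.156
Decision: fail to reject H₀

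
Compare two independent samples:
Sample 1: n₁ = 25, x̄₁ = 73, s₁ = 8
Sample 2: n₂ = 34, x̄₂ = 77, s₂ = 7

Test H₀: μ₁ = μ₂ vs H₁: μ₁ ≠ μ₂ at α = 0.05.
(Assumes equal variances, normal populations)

Pooled variance: s²_p = [24×8² + 33×7²]/(57) = 55.3158
s_p = 7.4375
SE = s_p×√(1/n₁ + 1/n₂) = 7.4375×√(1/25 + 1/34) = 1.9595
t = (x̄₁ - x̄₂)/SE = (73 - 77)/1.9595 = -2.0413
df = 57, t-critical = ±2.002
Decision: reject H₀

Answer: t = -2.0413, reject H₀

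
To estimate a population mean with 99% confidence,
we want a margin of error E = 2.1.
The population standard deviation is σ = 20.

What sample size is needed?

Answer: n = 602

Derivation:
z_0.005 = 2.576
n = (z×σ/E)² = (2.576×20/2.1)²
n = 601.8844
Round up: n = 602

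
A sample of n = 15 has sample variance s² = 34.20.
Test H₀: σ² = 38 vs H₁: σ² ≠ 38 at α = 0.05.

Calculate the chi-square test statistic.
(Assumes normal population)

Answer: χ² = 12.6000, fail to reject H₀

Derivation:
df = n - 1 = 14
χ² = (n-1)s²/σ₀² = 14×34.20/38 = 12.6000
Critical values: χ²_{0.975,14} = 5.629, χ²_{0.025,14} = 26.119
Rejection region: χ² < 5.629 or χ² > 26.119
Decision: fail to reject H₀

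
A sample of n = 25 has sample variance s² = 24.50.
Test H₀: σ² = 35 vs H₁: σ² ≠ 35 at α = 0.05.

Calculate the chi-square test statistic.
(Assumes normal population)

Answer: χ² = 16.8000, fail to reject H₀

Derivation:
df = n - 1 = 24
χ² = (n-1)s²/σ₀² = 24×24.50/35 = 16.8000
Critical values: χ²_{0.975,24} = 12.401, χ²_{0.025,24} = 39.364
Rejection region: χ² < 12.401 or χ² > 39.364
Decision: fail to reject H₀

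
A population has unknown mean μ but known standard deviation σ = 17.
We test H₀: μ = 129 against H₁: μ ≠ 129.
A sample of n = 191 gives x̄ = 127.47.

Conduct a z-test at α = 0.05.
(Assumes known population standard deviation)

Standard error: SE = σ/√n = 17/√191 = 1.2301
z-statistic: z = (x̄ - μ₀)/SE = (127.47 - 129)/1.2301 = -1.2438
Critical value: ±1.960
p-value = 0.2136
Decision: fail to reject H₀

Answer: z = -1.2438, fail to reject H₀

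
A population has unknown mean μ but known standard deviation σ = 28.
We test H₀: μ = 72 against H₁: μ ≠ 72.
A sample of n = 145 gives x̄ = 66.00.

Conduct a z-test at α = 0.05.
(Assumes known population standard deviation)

Answer: z = -2.5803, reject H₀

Derivation:
Standard error: SE = σ/√n = 28/√145 = 2.3253
z-statistic: z = (x̄ - μ₀)/SE = (66.00 - 72)/2.3253 = -2.5803
Critical value: ±1.960
p-value = 0.0099
Decision: reject H₀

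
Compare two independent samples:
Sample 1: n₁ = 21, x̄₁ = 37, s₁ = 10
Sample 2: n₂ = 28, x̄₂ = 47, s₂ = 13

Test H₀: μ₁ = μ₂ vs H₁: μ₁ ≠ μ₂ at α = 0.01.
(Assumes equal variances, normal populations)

Answer: t = -2.9315, reject H₀

Derivation:
Pooled variance: s²_p = [20×10² + 27×13²]/(47) = 139.6383
s_p = 11.8169
SE = s_p×√(1/n₁ + 1/n₂) = 11.8169×√(1/21 + 1/28) = 3.4112
t = (x̄₁ - x̄₂)/SE = (37 - 47)/3.4112 = -2.9315
df = 47, t-critical = ±2.685
Decision: reject H₀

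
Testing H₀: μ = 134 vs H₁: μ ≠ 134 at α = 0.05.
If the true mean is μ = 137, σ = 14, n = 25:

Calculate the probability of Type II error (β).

SE = σ/√n = 14/√25 = 2.8000
Critical values: μ₀ ± z_0.025×SE = 134 ± 1.960×2.8000
Acceptance region: (128.5120, 139.4880)
Under H₁ (μ = 137): z_high = (139.4880 - 137)/2.8000 = 0.8886, z_low = (128.5120 - 137)/2.8000 = -3.0314
β = P(not reject | H₁) = Φ(0.8886) - Φ(-3.0314) ≈ 0.8117

Answer: β ≈ 0.8117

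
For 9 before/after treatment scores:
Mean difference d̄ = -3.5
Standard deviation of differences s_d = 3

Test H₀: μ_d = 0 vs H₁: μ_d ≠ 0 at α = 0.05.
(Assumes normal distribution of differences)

df = n - 1 = 8
SE = s_d/√n = 3/√9 = 1.0000
t = d̄/SE = -3.5/1.0000 = -3.5000
Critical value: t_{0.025,8} = ±2.306
p-value ≈ 0.0081
Decision: reject H₀

Answer: t = -3.5000, reject H₀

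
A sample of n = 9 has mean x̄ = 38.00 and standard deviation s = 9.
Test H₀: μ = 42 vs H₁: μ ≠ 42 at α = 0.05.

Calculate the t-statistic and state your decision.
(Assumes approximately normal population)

df = n - 1 = 8
SE = s/√n = 9/√9 = 3.0000
t = (x̄ - μ₀)/SE = (38.00 - 42)/3.0000 = -1.3333
Critical value: t_{0.025,8} = ±2.306
p-value ≈ 0.2191
Decision: fail to reject H₀

Answer: t = -1.3333, fail to reject H₀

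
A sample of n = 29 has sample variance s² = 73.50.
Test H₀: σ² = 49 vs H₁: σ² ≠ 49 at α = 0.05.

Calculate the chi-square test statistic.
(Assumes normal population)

Answer: χ² = 42.0000, fail to reject H₀

Derivation:
df = n - 1 = 28
χ² = (n-1)s²/σ₀² = 28×73.50/49 = 42.0000
Critical values: χ²_{0.975,28} = 15.308, χ²_{0.025,28} = 44.461
Rejection region: χ² < 15.308 or χ² > 44.461
Decision: fail to reject H₀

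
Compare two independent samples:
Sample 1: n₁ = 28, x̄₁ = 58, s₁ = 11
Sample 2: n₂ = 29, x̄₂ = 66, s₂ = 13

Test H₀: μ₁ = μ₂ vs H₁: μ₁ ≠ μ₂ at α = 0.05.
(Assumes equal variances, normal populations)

Pooled variance: s²_p = [27×11² + 28×13²]/(55) = 145.4364
s_p = 12.0597
SE = s_p×√(1/n₁ + 1/n₂) = 12.0597×√(1/28 + 1/29) = 3.1952
t = (x̄₁ - x̄₂)/SE = (58 - 66)/3.1952 = -2.5038
df = 55, t-critical = ±2.004
Decision: reject H₀

Answer: t = -2.5038, reject H₀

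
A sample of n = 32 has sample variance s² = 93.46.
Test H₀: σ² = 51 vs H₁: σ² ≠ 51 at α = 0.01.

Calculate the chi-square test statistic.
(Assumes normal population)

Answer: χ² = 56.8090, reject H₀

Derivation:
df = n - 1 = 31
χ² = (n-1)s²/σ₀² = 31×93.46/51 = 56.8090
Critical values: χ²_{0.995,31} = 14.458, χ²_{0.005,31} = 55.003
Rejection region: χ² < 14.458 or χ² > 55.003
Decision: reject H₀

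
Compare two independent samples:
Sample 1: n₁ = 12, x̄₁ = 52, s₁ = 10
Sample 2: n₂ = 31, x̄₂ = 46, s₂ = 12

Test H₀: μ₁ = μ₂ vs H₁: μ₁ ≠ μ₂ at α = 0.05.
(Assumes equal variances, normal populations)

Pooled variance: s²_p = [11×10² + 30×12²]/(41) = 132.1951
s_p = 11.4976
SE = s_p×√(1/n₁ + 1/n₂) = 11.4976×√(1/12 + 1/31) = 3.9090
t = (x̄₁ - x̄₂)/SE = (52 - 46)/3.9090 = 1.5349
df = 41, t-critical = ±2.020
Decision: fail to reject H₀

Answer: t = 1.5349, fail to reject H₀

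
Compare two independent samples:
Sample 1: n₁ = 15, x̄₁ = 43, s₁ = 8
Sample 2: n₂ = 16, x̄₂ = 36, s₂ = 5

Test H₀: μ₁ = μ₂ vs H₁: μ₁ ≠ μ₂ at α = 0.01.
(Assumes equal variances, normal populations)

Answer: t = 2.9420, reject H₀

Derivation:
Pooled variance: s²_p = [14×8² + 15×5²]/(29) = 43.8276
s_p = 6.6202
SE = s_p×√(1/n₁ + 1/n₂) = 6.6202×√(1/15 + 1/16) = 2.3793
t = (x̄₁ - x̄₂)/SE = (43 - 36)/2.3793 = 2.9420
df = 29, t-critical = ±2.756
Decision: reject H₀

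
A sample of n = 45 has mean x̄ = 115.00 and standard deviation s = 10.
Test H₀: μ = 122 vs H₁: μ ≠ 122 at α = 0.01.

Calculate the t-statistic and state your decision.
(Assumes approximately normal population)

Answer: t = -4.6958, reject H₀

Derivation:
df = n - 1 = 44
SE = s/√n = 10/√45 = 1.4907
t = (x̄ - μ₀)/SE = (115.00 - 122)/1.4907 = -4.6958
Critical value: t_{0.005,44} = ±2.692
p-value < 0.0001
Decision: reject H₀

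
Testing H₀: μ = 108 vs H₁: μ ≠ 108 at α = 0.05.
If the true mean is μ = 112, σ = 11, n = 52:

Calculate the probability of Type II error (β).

SE = σ/√n = 11/√52 = 1.5254
Critical values: μ₀ ± z_0.025×SE = 108 ± 1.960×1.5254
Acceptance region: (105.0102, 110.9898)
Under H₁ (μ = 112): z_high = (110.9898 - 112)/1.5254 = -0.6623, z_low = (105.0102 - 112)/1.5254 = -4.5823
β = P(not reject | H₁) = Φ(-0.6623) - Φ(-4.5823) ≈ 0.2539

Answer: β ≈ 0.2539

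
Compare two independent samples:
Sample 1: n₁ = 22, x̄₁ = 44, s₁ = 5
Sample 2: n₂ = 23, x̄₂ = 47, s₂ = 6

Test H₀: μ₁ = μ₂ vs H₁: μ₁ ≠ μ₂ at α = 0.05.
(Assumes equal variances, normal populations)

Pooled variance: s²_p = [21×5² + 22×6²]/(43) = 30.6279
s_p = 5.5342
SE = s_p×√(1/n₁ + 1/n₂) = 5.5342×√(1/22 + 1/23) = 1.6504
t = (x̄₁ - x̄₂)/SE = (44 - 47)/1.6504 = -1.8177
df = 43, t-critical = ±2.017
Decision: fail to reject H₀

Answer: t = -1.8177, fail to reject H₀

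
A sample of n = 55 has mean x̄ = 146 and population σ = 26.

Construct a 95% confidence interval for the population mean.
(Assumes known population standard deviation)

Confidence level: 95%, α = 0.05
z_0.025 = 1.960
SE = σ/√n = 26/√55 = 3.5058
Margin of error = 1.960 × 3.5058 = 6.8714
CI: x̄ ± margin = 146 ± 6.8714
CI: (139.1286, 152.8714)

Answer: (139.1286, 152.8714)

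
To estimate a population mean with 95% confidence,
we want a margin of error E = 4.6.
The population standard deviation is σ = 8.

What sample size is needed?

z_0.025 = 1.960
n = (z×σ/E)² = (1.960×8/4.6)²
n = 11.6192
Round up: n = 12

Answer: n = 12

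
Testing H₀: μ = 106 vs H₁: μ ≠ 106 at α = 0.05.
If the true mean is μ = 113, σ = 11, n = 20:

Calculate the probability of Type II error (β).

Answer: β ≈ 0.1878

Derivation:
SE = σ/√n = 11/√20 = 2.4597
Critical values: μ₀ ± z_0.025×SE = 106 ± 1.960×2.4597
Acceptance region: (101.1790, 110.8210)
Under H₁ (μ = 113): z_high = (110.8210 - 113)/2.4597 = -0.8859, z_low = (101.1790 - 113)/2.4597 = -4.8059
β = P(not reject | H₁) = Φ(-0.8859) - Φ(-4.8059) ≈ 0.1878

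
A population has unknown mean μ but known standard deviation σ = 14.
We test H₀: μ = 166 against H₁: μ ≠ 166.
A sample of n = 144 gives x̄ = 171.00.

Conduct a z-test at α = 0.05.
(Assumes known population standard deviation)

Standard error: SE = σ/√n = 14/√144 = 1.1667
z-statistic: z = (x̄ - μ₀)/SE = (171.00 - 166)/1.1667 = 4.2856
Critical value: ±1.960
p-value < 0.0001
Decision: reject H₀

Answer: z = 4.2856, reject H₀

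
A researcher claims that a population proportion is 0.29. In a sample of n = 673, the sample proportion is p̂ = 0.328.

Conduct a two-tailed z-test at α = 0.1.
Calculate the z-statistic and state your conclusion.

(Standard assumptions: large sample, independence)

H₀: p = 0.29, H₁: p ≠ 0.29
Standard error: SE = √(p₀(1-p₀)/n) = √(0.29×0.71/673) = 0.017491
z-statistic: z = (p̂ - p₀)/SE = (0.328 - 0.29)/0.017491 = 2.1725
Critical value: z_0.05 = ±1.645
p-value = 0.0298
Decision: reject H₀ at α = 0.1

Answer: z = 2.1725, reject H₀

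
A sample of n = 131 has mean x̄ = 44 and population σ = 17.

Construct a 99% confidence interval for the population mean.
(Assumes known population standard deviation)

Confidence level: 99%, α = 0.01
z_0.005 = 2.576
SE = σ/√n = 17/√131 = 1.4853
Margin of error = 2.576 × 1.4853 = 3.8261
CI: x̄ ± margin = 44 ± 3.8261
CI: (40.1739, 47.8261)

Answer: (40.1739, 47.8261)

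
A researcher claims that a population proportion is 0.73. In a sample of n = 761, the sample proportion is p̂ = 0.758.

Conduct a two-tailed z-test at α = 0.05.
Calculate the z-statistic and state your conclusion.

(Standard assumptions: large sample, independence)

H₀: p = 0.73, H₁: p ≠ 0.73
Standard error: SE = √(p₀(1-p₀)/n) = √(0.73×0.27/761) = 0.016094
z-statistic: z = (p̂ - p₀)/SE = (0.758 - 0.73)/0.016094 = 1.7398
Critical value: z_0.025 = ±1.960
p-value = 0.0819
Decision: fail to reject H₀ at α = 0.05

Answer: z = 1.7398, fail to reject H₀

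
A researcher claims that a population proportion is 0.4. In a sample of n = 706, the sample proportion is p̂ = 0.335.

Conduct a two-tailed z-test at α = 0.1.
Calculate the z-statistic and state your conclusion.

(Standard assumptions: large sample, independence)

H₀: p = 0.4, H₁: p ≠ 0.4
Standard error: SE = √(p₀(1-p₀)/n) = √(0.4×0.6/706) = 0.018438
z-statistic: z = (p̂ - p₀)/SE = (0.335 - 0.4)/0.018438 = -3.5253
Critical value: z_0.05 = ±1.645
p-value = 0.0004
Decision: reject H₀ at α = 0.1

Answer: z = -3.5253, reject H₀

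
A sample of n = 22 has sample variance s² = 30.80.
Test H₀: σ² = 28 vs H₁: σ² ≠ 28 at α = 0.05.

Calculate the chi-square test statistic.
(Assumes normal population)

Answer: χ² = 23.1000, fail to reject H₀

Derivation:
df = n - 1 = 21
χ² = (n-1)s²/σ₀² = 21×30.80/28 = 23.1000
Critical values: χ²_{0.975,21} = 10.283, χ²_{0.025,21} = 35.479
Rejection region: χ² < 10.283 or χ² > 35.479
Decision: fail to reject H₀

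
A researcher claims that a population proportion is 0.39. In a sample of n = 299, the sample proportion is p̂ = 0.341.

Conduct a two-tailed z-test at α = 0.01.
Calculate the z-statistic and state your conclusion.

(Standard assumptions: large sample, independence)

Answer: z = -1.7372, fail to reject H₀

Derivation:
H₀: p = 0.39, H₁: p ≠ 0.39
Standard error: SE = √(p₀(1-p₀)/n) = √(0.39×0.61/299) = 0.028207
z-statistic: z = (p̂ - p₀)/SE = (0.341 - 0.39)/0.028207 = -1.7372
Critical value: z_0.005 = ±2.576
p-value = 0.0824
Decision: fail to reject H₀ at α = 0.01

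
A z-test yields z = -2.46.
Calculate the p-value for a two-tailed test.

For z = -2.46:
p = 2×P(Z > |-2.46|) = 2×(1 - Φ(2.46)) = 0.0139

Answer: p-value ≈ 0.0139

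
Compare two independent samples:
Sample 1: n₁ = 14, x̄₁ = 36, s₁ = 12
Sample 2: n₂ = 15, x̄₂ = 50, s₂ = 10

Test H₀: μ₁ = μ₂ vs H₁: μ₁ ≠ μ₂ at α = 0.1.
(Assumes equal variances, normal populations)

Answer: t = -3.4223, reject H₀

Derivation:
Pooled variance: s²_p = [13×12² + 14×10²]/(27) = 121.1852
s_p = 11.0084
SE = s_p×√(1/n₁ + 1/n₂) = 11.0084×√(1/14 + 1/15) = 4.0908
t = (x̄₁ - x̄₂)/SE = (36 - 50)/4.0908 = -3.4223
df = 27, t-critical = ±1.703
Decision: reject H₀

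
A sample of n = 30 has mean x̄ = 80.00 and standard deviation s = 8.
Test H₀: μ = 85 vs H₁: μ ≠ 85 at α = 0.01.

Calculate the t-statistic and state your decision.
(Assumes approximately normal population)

df = n - 1 = 29
SE = s/√n = 8/√30 = 1.4606
t = (x̄ - μ₀)/SE = (80.00 - 85)/1.4606 = -3.4233
Critical value: t_{0.005,29} = ±2.756
p-value ≈ 0.0019
Decision: reject H₀

Answer: t = -3.4233, reject H₀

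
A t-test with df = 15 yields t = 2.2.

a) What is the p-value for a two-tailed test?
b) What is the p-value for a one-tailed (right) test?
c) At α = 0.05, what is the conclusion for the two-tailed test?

Using t-distribution with df = 15:
a) Two-tailed: p = 2×P(T > 2.2) = 0.0439
b) One-tailed: p = P(T > 2.2) = 0.0219
c) 0.0439 < 0.05, reject H₀

Answer: a) 0.0439, b) 0.0219, c) reject H₀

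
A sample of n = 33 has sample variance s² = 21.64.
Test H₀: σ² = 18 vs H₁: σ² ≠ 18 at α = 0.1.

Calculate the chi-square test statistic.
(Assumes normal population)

Answer: χ² = 38.4711, fail to reject H₀

Derivation:
df = n - 1 = 32
χ² = (n-1)s²/σ₀² = 32×21.64/18 = 38.4711
Critical values: χ²_{0.95,32} = 20.072, χ²_{0.05,32} = 46.194
Rejection region: χ² < 20.072 or χ² > 46.194
Decision: fail to reject H₀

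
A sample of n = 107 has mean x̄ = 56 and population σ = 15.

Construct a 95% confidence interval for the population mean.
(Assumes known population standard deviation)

Confidence level: 95%, α = 0.05
z_0.025 = 1.960
SE = σ/√n = 15/√107 = 1.4501
Margin of error = 1.960 × 1.4501 = 2.8422
CI: x̄ ± margin = 56 ± 2.8422
CI: (53.1578, 58.8422)

Answer: (53.1578, 58.8422)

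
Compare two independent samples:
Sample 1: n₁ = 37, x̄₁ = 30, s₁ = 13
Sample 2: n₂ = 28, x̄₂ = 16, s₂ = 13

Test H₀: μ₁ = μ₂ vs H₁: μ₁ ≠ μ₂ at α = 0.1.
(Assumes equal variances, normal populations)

Pooled variance: s²_p = [36×13² + 27×13²]/(63) = 169.0000
s_p = 13.0000
SE = s_p×√(1/n₁ + 1/n₂) = 13.0000×√(1/37 + 1/28) = 3.2563
t = (x̄₁ - x̄₂)/SE = (30 - 16)/3.2563 = 4.2994
df = 63, t-critical = ±1.669
Decision: reject H₀

Answer: t = 4.2994, reject H₀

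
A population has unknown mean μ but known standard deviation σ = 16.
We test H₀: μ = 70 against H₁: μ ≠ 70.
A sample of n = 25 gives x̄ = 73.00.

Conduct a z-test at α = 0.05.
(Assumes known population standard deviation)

Standard error: SE = σ/√n = 16/√25 = 3.2000
z-statistic: z = (x̄ - μ₀)/SE = (73.00 - 70)/3.2000 = 0.9375
Critical value: ±1.960
p-value = 0.3485
Decision: fail to reject H₀

Answer: z = 0.9375, fail to reject H₀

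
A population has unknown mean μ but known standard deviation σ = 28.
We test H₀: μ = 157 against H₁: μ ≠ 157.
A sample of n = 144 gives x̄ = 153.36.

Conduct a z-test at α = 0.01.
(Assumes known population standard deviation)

Standard error: SE = σ/√n = 28/√144 = 2.3333
z-statistic: z = (x̄ - μ₀)/SE = (153.36 - 157)/2.3333 = -1.5600
Critical value: ±2.576
p-value = 0.1188
Decision: fail to reject H₀

Answer: z = -1.5600, fail to reject H₀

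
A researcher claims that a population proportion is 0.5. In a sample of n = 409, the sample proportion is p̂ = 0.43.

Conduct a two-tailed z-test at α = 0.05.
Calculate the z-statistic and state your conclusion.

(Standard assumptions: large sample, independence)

H₀: p = 0.5, H₁: p ≠ 0.5
Standard error: SE = √(p₀(1-p₀)/n) = √(0.5×0.5/409) = 0.024723
z-statistic: z = (p̂ - p₀)/SE = (0.43 - 0.5)/0.024723 = -2.8314
Critical value: z_0.025 = ±1.960
p-value = 0.0046
Decision: reject H₀ at α = 0.05

Answer: z = -2.8314, reject H₀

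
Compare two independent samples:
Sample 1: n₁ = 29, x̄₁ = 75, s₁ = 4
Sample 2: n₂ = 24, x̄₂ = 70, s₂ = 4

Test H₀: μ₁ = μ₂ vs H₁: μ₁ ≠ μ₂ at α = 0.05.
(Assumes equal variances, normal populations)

Pooled variance: s²_p = [28×4² + 23×4²]/(51) = 16.0000
s_p = 4.0000
SE = s_p×√(1/n₁ + 1/n₂) = 4.0000×√(1/29 + 1/24) = 1.1038
t = (x̄₁ - x̄₂)/SE = (75 - 70)/1.1038 = 4.5298
df = 51, t-critical = ±2.008
Decision: reject H₀

Answer: t = 4.5298, reject H₀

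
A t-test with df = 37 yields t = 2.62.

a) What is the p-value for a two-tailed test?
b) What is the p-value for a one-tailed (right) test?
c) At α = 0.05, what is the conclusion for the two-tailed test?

Answer: a) 0.0127, b) 0.0063, c) reject H₀

Derivation:
Using t-distribution with df = 37:
a) Two-tailed: p = 2×P(T > 2.62) = 0.0127
b) One-tailed: p = P(T > 2.62) = 0.0063
c) 0.0127 < 0.05, reject H₀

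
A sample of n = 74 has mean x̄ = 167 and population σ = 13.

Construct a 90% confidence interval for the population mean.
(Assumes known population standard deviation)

Answer: (164.5141, 169.4859)

Derivation:
Confidence level: 90%, α = 0.1
z_0.05 = 1.645
SE = σ/√n = 13/√74 = 1.5112
Margin of error = 1.645 × 1.5112 = 2.4859
CI: x̄ ± margin = 167 ± 2.4859
CI: (164.5141, 169.4859)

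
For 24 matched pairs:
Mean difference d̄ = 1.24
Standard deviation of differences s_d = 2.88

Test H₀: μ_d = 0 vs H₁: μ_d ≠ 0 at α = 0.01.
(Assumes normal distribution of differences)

Answer: t = 2.1092, fail to reject H₀

Derivation:
df = n - 1 = 23
SE = s_d/√n = 2.88/√24 = 0.5879
t = d̄/SE = 1.24/0.5879 = 2.1092
Critical value: t_{0.005,23} = ±2.807
p-value ≈ 0.0460
Decision: fail to reject H₀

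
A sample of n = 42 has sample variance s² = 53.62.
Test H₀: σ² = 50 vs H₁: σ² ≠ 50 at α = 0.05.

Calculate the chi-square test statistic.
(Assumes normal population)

df = n - 1 = 41
χ² = (n-1)s²/σ₀² = 41×53.62/50 = 43.9684
Critical values: χ²_{0.975,41} = 25.215, χ²_{0.025,41} = 60.561
Rejection region: χ² < 25.215 or χ² > 60.561
Decision: fail to reject H₀

Answer: χ² = 43.9684, fail to reject H₀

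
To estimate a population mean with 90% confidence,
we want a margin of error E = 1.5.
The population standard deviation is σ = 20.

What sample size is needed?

z_0.05 = 1.645
n = (z×σ/E)² = (1.645×20/1.5)²
n = 481.0711
Round up: n = 482

Answer: n = 482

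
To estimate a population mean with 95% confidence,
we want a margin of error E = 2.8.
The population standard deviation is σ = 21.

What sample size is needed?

z_0.025 = 1.960
n = (z×σ/E)² = (1.960×21/2.8)²
n = 216.0900
Round up: n = 217

Answer: n = 217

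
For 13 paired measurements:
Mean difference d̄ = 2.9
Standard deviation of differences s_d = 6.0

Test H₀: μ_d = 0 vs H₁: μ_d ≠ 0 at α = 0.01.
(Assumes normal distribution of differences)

df = n - 1 = 12
SE = s_d/√n = 6.0/√13 = 1.6641
t = d̄/SE = 2.9/1.6641 = 1.7427
Critical value: t_{0.005,12} = ±3.055
p-value ≈ 0.1069
Decision: fail to reject H₀

Answer: t = 1.7427, fail to reject H₀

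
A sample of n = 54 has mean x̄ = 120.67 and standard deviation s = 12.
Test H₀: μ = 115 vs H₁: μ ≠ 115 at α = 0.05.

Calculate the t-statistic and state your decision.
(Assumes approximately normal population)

Answer: t = 3.4721, reject H₀

Derivation:
df = n - 1 = 53
SE = s/√n = 12/√54 = 1.6330
t = (x̄ - μ₀)/SE = (120.67 - 115)/1.6330 = 3.4721
Critical value: t_{0.025,53} = ±2.006
p-value ≈ 0.0010
Decision: reject H₀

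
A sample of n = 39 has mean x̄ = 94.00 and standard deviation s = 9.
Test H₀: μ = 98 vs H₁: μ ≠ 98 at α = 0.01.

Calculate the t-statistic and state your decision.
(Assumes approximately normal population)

df = n - 1 = 38
SE = s/√n = 9/√39 = 1.4412
t = (x̄ - μ₀)/SE = (94.00 - 98)/1.4412 = -2.7755
Critical value: t_{0.005,38} = ±2.712
p-value ≈ 0.0085
Decision: reject H₀

Answer: t = -2.7755, reject H₀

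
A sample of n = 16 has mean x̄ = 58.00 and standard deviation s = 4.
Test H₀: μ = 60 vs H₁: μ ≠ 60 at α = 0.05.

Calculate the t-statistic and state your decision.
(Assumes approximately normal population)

Answer: t = -2.0000, fail to reject H₀

Derivation:
df = n - 1 = 15
SE = s/√n = 4/√16 = 1.0000
t = (x̄ - μ₀)/SE = (58.00 - 60)/1.0000 = -2.0000
Critical value: t_{0.025,15} = ±2.131
p-value ≈ 0.0639
Decision: fail to reject H₀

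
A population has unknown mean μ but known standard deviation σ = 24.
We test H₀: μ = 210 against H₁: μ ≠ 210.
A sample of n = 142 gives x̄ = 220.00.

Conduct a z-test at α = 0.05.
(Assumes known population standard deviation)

Answer: z = 4.9652, reject H₀

Derivation:
Standard error: SE = σ/√n = 24/√142 = 2.0140
z-statistic: z = (x̄ - μ₀)/SE = (220.00 - 210)/2.0140 = 4.9652
Critical value: ±1.960
p-value < 0.0001
Decision: reject H₀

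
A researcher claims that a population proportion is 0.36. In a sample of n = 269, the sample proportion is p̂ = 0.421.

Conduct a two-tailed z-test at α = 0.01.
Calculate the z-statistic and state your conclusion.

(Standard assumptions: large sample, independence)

Answer: z = 2.0843, fail to reject H₀

Derivation:
H₀: p = 0.36, H₁: p ≠ 0.36
Standard error: SE = √(p₀(1-p₀)/n) = √(0.36×0.64/269) = 0.029266
z-statistic: z = (p̂ - p₀)/SE = (0.421 - 0.36)/0.029266 = 2.0843
Critical value: z_0.005 = ±2.576
p-value = 0.0371
Decision: fail to reject H₀ at α = 0.01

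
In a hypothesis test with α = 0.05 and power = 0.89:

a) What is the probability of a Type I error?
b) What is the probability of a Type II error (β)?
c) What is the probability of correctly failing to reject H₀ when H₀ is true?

a) Type I error probability = α = 0.05
b) Power = P(reject H₀ | H₁ true) = 1 - β = 0.89, so Type II error probability = β = 1 - Power = 0.11
c) P(fail to reject H₀ | H₀ true) = 1 - α = 0.95

Answer: a) 0.05, b) 0.11, c) 0.95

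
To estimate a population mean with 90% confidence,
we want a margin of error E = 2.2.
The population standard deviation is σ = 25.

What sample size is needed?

Answer: n = 350

Derivation:
z_0.05 = 1.645
n = (z×σ/E)² = (1.645×25/2.2)²
n = 349.4350
Round up: n = 350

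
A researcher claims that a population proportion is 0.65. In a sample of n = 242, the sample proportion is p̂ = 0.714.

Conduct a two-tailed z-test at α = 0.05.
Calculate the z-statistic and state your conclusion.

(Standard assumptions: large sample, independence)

Answer: z = 2.0873, reject H₀

Derivation:
H₀: p = 0.65, H₁: p ≠ 0.65
Standard error: SE = √(p₀(1-p₀)/n) = √(0.65×0.35/242) = 0.030661
z-statistic: z = (p̂ - p₀)/SE = (0.714 - 0.65)/0.030661 = 2.0873
Critical value: z_0.025 = ±1.960
p-value = 0.0369
Decision: reject H₀ at α = 0.05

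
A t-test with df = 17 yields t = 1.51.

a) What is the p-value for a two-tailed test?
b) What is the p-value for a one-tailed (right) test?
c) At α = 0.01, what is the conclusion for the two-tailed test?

Answer: a) 0.1494, b) 0.0747, c) fail to reject H₀

Derivation:
Using t-distribution with df = 17:
a) Two-tailed: p = 2×P(T > 1.51) = 0.1494
b) One-tailed: p = P(T > 1.51) = 0.0747
c) 0.1494 ≥ 0.01, fail to reject H₀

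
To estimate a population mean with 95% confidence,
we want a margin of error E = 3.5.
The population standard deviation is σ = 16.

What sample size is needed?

z_0.025 = 1.960
n = (z×σ/E)² = (1.960×16/3.5)²
n = 80.2816
Round up: n = 81

Answer: n = 81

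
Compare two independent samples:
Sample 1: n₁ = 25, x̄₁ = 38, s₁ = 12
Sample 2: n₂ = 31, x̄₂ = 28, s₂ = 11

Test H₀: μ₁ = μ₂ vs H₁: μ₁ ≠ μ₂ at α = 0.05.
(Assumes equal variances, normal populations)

Answer: t = 3.2475, reject H₀

Derivation:
Pooled variance: s²_p = [24×12² + 30×11²]/(54) = 131.2222
s_p = 11.4552
SE = s_p×√(1/n₁ + 1/n₂) = 11.4552×√(1/25 + 1/31) = 3.0793
t = (x̄₁ - x̄₂)/SE = (38 - 28)/3.0793 = 3.2475
df = 54, t-critical = ±2.005
Decision: reject H₀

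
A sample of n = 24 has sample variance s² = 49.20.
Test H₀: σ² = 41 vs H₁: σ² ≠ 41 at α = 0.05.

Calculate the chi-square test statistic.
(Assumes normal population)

df = n - 1 = 23
χ² = (n-1)s²/σ₀² = 23×49.20/41 = 27.6000
Critical values: χ²_{0.975,23} = 11.689, χ²_{0.025,23} = 38.076
Rejection region: χ² < 11.689 or χ² > 38.076
Decision: fail to reject H₀

Answer: χ² = 27.6000, fail to reject H₀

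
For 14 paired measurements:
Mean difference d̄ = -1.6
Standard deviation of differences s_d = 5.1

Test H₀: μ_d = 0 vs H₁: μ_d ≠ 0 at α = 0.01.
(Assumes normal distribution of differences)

Answer: t = -1.1739, fail to reject H₀

Derivation:
df = n - 1 = 13
SE = s_d/√n = 5.1/√14 = 1.3630
t = d̄/SE = -1.6/1.3630 = -1.1739
Critical value: t_{0.005,13} = ±3.012
p-value ≈ 0.2615
Decision: fail to reject H₀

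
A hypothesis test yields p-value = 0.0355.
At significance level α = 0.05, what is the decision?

Answer: reject H₀

Derivation:
Compare p-value to α:
0.0355 < 0.05
Decision: reject H₀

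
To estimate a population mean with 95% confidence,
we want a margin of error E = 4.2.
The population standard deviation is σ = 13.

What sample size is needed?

z_0.025 = 1.960
n = (z×σ/E)² = (1.960×13/4.2)²
n = 36.8044
Round up: n = 37

Answer: n = 37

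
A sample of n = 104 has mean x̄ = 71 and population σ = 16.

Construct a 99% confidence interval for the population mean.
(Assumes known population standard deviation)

Answer: (66.9585, 75.0415)

Derivation:
Confidence level: 99%, α = 0.01
z_0.005 = 2.576
SE = σ/√n = 16/√104 = 1.5689
Margin of error = 2.576 × 1.5689 = 4.0415
CI: x̄ ± margin = 71 ± 4.0415
CI: (66.9585, 75.0415)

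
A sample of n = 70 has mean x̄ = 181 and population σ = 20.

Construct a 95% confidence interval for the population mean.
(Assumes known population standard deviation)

Answer: (176.3146, 185.6854)

Derivation:
Confidence level: 95%, α = 0.05
z_0.025 = 1.960
SE = σ/√n = 20/√70 = 2.3905
Margin of error = 1.960 × 2.3905 = 4.6854
CI: x̄ ± margin = 181 ± 4.6854
CI: (176.3146, 185.6854)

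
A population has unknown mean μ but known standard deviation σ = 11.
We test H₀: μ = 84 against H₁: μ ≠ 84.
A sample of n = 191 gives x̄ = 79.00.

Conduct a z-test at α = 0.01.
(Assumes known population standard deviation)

Standard error: SE = σ/√n = 11/√191 = 0.7959
z-statistic: z = (x̄ - μ₀)/SE = (79.00 - 84)/0.7959 = -6.2822
Critical value: ±2.576
p-value < 0.0001
Decision: reject H₀

Answer: z = -6.2822, reject H₀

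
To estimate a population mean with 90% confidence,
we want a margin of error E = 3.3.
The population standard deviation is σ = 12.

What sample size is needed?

Answer: n = 36

Derivation:
z_0.05 = 1.645
n = (z×σ/E)² = (1.645×12/3.3)²
n = 35.7821
Round up: n = 36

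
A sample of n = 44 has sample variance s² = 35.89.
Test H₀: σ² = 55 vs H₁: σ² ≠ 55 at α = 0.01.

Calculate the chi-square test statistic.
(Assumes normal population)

df = n - 1 = 43
χ² = (n-1)s²/σ₀² = 43×35.89/55 = 28.0595
Critical values: χ²_{0.995,43} = 22.859, χ²_{0.005,43} = 70.616
Rejection region: χ² < 22.859 or χ² > 70.616
Decision: fail to reject H₀

Answer: χ² = 28.0595, fail to reject H₀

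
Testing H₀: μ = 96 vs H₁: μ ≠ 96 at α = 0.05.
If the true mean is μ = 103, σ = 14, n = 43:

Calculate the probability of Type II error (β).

SE = σ/√n = 14/√43 = 2.1350
Critical values: μ₀ ± z_0.025×SE = 96 ± 1.960×2.1350
Acceptance region: (91.8154, 100.1846)
Under H₁ (μ = 103): z_high = (100.1846 - 103)/2.1350 = -1.3187, z_low = (91.8154 - 103)/2.1350 = -5.2387
β = P(not reject | H₁) = Φ(-1.3187) - Φ(-5.2387) ≈ 0.0936

Answer: β ≈ 0.0936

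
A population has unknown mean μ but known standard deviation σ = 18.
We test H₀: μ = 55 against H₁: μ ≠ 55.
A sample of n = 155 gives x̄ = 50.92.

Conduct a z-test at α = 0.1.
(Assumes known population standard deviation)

Answer: z = -2.8220, reject H₀

Derivation:
Standard error: SE = σ/√n = 18/√155 = 1.4458
z-statistic: z = (x̄ - μ₀)/SE = (50.92 - 55)/1.4458 = -2.8220
Critical value: ±1.645
p-value = 0.0048
Decision: reject H₀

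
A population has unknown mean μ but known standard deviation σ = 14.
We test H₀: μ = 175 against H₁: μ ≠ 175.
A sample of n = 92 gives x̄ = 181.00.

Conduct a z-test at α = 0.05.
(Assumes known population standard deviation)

Answer: z = 4.1107, reject H₀

Derivation:
Standard error: SE = σ/√n = 14/√92 = 1.4596
z-statistic: z = (x̄ - μ₀)/SE = (181.00 - 175)/1.4596 = 4.1107
Critical value: ±1.960
p-value < 0.0001
Decision: reject H₀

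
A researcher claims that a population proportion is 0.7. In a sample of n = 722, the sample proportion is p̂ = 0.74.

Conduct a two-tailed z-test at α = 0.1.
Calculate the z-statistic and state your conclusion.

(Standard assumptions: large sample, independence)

H₀: p = 0.7, H₁: p ≠ 0.7
Standard error: SE = √(p₀(1-p₀)/n) = √(0.7×0.3/722) = 0.017055
z-statistic: z = (p̂ - p₀)/SE = (0.74 - 0.7)/0.017055 = 2.3454
Critical value: z_0.05 = ±1.645
p-value = 0.0190
Decision: reject H₀ at α = 0.1

Answer: z = 2.3454, reject H₀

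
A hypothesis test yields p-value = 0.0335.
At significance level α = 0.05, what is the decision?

Answer: reject H₀

Derivation:
Compare p-value to α:
0.0335 < 0.05
Decision: reject H₀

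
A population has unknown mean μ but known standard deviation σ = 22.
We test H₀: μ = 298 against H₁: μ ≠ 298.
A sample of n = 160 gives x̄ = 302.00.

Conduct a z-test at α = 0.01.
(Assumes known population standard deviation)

Answer: z = 2.2998, fail to reject H₀

Derivation:
Standard error: SE = σ/√n = 22/√160 = 1.7393
z-statistic: z = (x̄ - μ₀)/SE = (302.00 - 298)/1.7393 = 2.2998
Critical value: ±2.576
p-value = 0.0215
Decision: fail to reject H₀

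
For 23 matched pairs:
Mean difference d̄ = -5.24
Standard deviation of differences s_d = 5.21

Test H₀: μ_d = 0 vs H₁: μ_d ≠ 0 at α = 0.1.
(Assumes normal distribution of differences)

Answer: t = -4.8233, reject H₀

Derivation:
df = n - 1 = 22
SE = s_d/√n = 5.21/√23 = 1.0864
t = d̄/SE = -5.24/1.0864 = -4.8233
Critical value: t_{0.05,22} = ±1.717
p-value ≈ 0.0001
Decision: reject H₀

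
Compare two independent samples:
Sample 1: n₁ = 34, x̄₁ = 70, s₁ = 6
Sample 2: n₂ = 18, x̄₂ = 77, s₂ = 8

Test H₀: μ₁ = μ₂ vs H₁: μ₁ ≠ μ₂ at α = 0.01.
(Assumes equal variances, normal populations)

Answer: t = -3.5593, reject H₀

Derivation:
Pooled variance: s²_p = [33×6² + 17×8²]/(50) = 45.5200
s_p = 6.7469
SE = s_p×√(1/n₁ + 1/n₂) = 6.7469×√(1/34 + 1/18) = 1.9667
t = (x̄₁ - x̄₂)/SE = (70 - 77)/1.9667 = -3.5593
df = 50, t-critical = ±2.678
Decision: reject H₀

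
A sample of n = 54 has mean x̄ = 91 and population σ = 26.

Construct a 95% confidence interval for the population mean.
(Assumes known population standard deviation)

Confidence level: 95%, α = 0.05
z_0.025 = 1.960
SE = σ/√n = 26/√54 = 3.5382
Margin of error = 1.960 × 3.5382 = 6.9349
CI: x̄ ± margin = 91 ± 6.9349
CI: (84.0651, 97.9349)

Answer: (84.0651, 97.9349)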